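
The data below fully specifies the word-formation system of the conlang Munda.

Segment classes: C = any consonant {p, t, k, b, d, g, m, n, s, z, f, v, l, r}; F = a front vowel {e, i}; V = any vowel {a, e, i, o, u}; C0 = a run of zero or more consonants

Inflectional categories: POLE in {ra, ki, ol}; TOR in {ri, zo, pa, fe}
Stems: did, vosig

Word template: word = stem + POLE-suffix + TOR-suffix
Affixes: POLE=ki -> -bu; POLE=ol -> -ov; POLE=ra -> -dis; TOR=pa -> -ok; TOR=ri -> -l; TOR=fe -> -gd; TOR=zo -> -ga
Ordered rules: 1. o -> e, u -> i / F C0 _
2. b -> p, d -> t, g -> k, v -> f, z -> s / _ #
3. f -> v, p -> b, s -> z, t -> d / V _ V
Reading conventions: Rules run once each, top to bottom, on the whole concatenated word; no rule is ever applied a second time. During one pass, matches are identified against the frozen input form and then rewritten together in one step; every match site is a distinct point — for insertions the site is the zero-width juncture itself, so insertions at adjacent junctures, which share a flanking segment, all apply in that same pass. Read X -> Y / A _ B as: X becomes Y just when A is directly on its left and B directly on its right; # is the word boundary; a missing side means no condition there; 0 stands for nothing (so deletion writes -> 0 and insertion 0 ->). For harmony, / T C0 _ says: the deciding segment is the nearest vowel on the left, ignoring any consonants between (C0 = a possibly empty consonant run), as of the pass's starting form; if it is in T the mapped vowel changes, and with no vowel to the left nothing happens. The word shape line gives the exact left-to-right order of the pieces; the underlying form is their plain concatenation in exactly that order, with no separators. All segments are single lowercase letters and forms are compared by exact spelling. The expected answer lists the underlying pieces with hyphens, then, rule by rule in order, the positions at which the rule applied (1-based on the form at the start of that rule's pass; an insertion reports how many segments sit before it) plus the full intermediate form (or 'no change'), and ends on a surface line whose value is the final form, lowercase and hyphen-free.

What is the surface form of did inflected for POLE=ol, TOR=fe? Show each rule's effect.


underlying: did-ov-gd
1. o -> e, u -> i / F C0 _: fires at position(s) 4: didevgd
2. b -> p, d -> t, g -> k, v -> f, z -> s / _ #: fires at position(s) 7: didevgt
3. f -> v, p -> b, s -> z, t -> d / V _ V: no change
surface: didevgt


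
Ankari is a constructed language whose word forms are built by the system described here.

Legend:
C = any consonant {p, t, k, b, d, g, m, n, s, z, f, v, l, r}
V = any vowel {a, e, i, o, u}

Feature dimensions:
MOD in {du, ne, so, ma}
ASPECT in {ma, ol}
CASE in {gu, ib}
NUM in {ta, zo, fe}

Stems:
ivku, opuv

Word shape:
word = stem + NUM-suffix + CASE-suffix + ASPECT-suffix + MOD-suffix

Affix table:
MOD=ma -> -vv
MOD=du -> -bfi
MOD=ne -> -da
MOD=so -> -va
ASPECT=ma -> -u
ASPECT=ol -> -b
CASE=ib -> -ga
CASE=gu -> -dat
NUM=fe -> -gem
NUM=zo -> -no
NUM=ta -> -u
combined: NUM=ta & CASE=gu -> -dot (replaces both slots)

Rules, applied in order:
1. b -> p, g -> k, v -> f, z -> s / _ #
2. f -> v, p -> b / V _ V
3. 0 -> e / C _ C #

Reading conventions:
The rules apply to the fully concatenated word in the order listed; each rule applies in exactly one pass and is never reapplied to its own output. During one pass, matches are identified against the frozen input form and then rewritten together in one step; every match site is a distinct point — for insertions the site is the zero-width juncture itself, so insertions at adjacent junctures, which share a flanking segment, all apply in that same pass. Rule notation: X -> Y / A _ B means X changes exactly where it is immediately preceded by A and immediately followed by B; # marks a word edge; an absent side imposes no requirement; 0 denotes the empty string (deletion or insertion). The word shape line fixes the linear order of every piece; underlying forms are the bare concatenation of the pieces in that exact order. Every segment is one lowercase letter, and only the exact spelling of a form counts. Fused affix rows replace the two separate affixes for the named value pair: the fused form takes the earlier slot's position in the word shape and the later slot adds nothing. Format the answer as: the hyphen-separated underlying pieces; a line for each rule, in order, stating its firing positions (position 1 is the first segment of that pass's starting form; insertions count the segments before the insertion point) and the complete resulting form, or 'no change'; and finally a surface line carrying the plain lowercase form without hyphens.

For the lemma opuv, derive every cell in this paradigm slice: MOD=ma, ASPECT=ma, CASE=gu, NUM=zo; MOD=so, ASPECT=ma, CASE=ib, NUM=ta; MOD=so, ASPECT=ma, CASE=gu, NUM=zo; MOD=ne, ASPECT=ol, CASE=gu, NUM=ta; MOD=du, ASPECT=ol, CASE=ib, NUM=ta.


cell MOD=ma, ASPECT=ma, CASE=gu, NUM=zo:
underlying: opuv-no-dat-u-vv
1. b -> p, g -> k, v -> f, z -> s / _ #: fires at position(s) 12: opuvnodatuvf
2. f -> v, p -> b / V _ V: fires at position(s) 2: obuvnodatuvf
3. 0 -> e / C _ C #: inserts after position(s) 11: obuvnodatuvef
surface: obuvnodatuvef

cell MOD=so, ASPECT=ma, CASE=ib, NUM=ta:
underlying: opuv-u-ga-u-va
1. b -> p, g -> k, v -> f, z -> s / _ #: no change
2. f -> v, p -> b / V _ V: fires at position(s) 2: obuvugauva
3. 0 -> e / C _ C #: no change
surface: obuvugauva

cell MOD=so, ASPECT=ma, CASE=gu, NUM=zo:
underlying: opuv-no-dat-u-va
1. b -> p, g -> k, v -> f, z -> s / _ #: no change
2. f -> v, p -> b / V _ V: fires at position(s) 2: obuvnodatuva
3. 0 -> e / C _ C #: no change
surface: obuvnodatuva

cell MOD=ne, ASPECT=ol, CASE=gu, NUM=ta:
underlying: opuv-dot-b-da
1. b -> p, g -> k, v -> f, z -> s / _ #: no change
2. f -> v, p -> b / V _ V: fires at position(s) 2: obuvdotbda
3. 0 -> e / C _ C #: no change
surface: obuvdotbda

cell MOD=du, ASPECT=ol, CASE=ib, NUM=ta:
underlying: opuv-u-ga-b-bfi
1. b -> p, g -> k, v -> f, z -> s / _ #: no change
2. f -> v, p -> b / V _ V: fires at position(s) 2: obuvugabbfi
3. 0 -> e / C _ C #: no change
surface: obuvugabbfi


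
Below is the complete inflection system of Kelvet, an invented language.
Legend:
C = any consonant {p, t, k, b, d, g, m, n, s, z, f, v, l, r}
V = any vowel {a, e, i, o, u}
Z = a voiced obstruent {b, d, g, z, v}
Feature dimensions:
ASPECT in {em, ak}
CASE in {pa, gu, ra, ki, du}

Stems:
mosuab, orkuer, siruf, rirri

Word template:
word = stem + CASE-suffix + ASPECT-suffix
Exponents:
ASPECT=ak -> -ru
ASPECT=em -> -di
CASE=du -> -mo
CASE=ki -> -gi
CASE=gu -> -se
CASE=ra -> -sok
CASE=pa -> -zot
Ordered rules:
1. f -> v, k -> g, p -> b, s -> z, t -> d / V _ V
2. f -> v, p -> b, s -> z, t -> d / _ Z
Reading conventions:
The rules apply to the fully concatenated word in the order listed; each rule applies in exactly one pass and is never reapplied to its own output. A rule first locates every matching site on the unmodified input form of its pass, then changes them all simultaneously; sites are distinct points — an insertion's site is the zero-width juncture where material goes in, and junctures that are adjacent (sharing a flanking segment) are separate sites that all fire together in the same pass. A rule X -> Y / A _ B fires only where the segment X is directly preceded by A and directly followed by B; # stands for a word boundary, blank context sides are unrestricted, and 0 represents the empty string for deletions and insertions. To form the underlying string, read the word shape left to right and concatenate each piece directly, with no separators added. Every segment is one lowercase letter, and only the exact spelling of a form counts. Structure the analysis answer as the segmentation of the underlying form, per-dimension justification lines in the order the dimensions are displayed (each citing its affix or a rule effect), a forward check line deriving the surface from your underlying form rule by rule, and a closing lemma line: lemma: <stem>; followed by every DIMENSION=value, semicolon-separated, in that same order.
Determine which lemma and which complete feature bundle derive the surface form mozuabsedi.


underlying: mosuab-se-di
ASPECT=em - signalled by the affix -di
CASE=gu - signalled by the affix -se
check: mosuabsedi -> mozuabsedi -> mozuabsedi
lemma: mosuab; ASPECT=em; CASE=gu


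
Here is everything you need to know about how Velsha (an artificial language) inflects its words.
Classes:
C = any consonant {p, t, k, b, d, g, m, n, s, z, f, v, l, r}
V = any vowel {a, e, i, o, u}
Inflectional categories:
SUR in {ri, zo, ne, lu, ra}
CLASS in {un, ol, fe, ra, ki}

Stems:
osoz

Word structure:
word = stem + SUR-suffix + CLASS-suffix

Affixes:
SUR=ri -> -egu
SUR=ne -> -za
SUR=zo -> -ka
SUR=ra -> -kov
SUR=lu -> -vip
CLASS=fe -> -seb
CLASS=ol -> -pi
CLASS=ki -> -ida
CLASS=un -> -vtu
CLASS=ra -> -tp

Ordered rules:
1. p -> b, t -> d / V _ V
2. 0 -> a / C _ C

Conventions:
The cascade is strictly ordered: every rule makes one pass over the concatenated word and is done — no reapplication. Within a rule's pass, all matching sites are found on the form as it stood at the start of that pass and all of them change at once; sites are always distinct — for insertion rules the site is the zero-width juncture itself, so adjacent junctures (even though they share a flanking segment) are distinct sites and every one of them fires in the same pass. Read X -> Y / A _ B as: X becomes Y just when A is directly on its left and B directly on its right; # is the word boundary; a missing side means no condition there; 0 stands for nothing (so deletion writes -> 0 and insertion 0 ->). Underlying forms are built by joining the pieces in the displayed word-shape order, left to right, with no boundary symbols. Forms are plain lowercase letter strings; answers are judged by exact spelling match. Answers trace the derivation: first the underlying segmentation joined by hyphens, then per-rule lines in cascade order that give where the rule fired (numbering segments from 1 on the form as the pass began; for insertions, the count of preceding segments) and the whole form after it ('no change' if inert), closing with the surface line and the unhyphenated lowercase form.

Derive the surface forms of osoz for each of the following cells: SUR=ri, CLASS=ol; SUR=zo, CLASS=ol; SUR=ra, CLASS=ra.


cell SUR=ri, CLASS=ol:
underlying: osoz-egu-pi
1. p -> b, t -> d / V _ V: fires at position(s) 8: osozegubi
2. 0 -> a / C _ C: no change
surface: osozegubi

cell SUR=zo, CLASS=ol:
underlying: osoz-ka-pi
1. p -> b, t -> d / V _ V: fires at position(s) 7: osozkabi
2. 0 -> a / C _ C: inserts after position(s) 4: osozakabi
surface: osozakabi

cell SUR=ra, CLASS=ra:
underlying: osoz-kov-tp
1. p -> b, t -> d / V _ V: no change
2. 0 -> a / C _ C: inserts after position(s) 4, 7, 8: osozakovatap
surface: osozakovatap


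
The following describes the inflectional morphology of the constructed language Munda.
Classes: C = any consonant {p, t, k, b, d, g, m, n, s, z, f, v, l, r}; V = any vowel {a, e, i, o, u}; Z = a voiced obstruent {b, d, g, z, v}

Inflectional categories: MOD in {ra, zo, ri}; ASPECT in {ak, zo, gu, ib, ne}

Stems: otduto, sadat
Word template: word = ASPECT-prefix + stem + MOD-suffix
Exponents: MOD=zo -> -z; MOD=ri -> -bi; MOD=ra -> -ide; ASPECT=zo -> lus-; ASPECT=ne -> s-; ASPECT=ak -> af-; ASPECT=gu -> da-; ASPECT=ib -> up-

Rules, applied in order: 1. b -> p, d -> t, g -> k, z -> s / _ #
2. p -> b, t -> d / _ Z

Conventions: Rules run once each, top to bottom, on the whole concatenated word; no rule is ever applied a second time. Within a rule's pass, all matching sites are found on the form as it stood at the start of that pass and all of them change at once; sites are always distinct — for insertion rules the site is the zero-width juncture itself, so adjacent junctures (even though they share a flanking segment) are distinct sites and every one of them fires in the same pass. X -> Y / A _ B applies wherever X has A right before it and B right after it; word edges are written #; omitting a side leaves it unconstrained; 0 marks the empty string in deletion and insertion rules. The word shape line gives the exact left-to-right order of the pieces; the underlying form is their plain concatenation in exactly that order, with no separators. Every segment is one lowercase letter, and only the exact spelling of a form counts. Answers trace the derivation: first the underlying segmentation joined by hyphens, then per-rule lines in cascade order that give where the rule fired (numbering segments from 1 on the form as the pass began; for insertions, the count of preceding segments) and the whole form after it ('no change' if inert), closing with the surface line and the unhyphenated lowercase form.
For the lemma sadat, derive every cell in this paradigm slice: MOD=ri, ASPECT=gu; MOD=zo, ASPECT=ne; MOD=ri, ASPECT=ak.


cell MOD=ri, ASPECT=gu:
underlying: da-sadat-bi
1. b -> p, d -> t, g -> k, z -> s / _ #: no change
2. p -> b, t -> d / _ Z: fires at position(s) 7: dasadadbi
surface: dasadadbi

cell MOD=zo, ASPECT=ne:
underlying: s-sadat-z
1. b -> p, d -> t, g -> k, z -> s / _ #: fires at position(s) 7: ssadats
2. p -> b, t -> d / _ Z: no change
surface: ssadats

cell MOD=ri, ASPECT=ak:
underlying: af-sadat-bi
1. b -> p, d -> t, g -> k, z -> s / _ #: no change
2. p -> b, t -> d / _ Z: fires at position(s) 7: afsadadbi
surface: afsadadbi


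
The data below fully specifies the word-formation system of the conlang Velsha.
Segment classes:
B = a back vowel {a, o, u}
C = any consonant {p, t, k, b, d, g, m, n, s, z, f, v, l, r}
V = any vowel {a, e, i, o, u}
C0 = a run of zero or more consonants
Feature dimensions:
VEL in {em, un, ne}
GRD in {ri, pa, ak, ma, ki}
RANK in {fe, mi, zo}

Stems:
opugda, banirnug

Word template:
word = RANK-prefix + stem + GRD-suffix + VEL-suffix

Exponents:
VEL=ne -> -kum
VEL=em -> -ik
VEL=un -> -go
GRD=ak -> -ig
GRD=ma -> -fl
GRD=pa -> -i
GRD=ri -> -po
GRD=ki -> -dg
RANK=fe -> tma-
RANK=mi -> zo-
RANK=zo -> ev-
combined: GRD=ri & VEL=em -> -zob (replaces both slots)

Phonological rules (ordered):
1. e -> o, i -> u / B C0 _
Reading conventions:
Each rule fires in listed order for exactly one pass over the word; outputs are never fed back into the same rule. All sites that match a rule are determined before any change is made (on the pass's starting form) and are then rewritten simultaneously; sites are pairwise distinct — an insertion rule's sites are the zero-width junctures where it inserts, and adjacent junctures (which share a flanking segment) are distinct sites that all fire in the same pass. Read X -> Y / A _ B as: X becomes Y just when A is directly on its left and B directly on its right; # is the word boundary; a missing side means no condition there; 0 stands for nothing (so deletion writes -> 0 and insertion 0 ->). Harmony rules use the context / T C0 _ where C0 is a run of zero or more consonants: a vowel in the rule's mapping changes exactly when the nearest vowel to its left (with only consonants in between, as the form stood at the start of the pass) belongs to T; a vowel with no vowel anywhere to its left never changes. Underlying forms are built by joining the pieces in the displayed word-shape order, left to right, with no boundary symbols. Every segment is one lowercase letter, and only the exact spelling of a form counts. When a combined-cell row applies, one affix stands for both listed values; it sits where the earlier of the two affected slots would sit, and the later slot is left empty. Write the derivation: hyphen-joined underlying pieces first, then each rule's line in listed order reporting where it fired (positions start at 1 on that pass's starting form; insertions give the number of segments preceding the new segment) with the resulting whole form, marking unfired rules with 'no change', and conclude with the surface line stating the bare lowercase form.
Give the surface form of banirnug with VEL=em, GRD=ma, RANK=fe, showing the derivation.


underlying: tma-banirnug-fl-ik
1. e -> o, i -> u / B C0 _: fires at position(s) 7, 14: tmabanurnugfluk
surface: tmabanurnugfluk


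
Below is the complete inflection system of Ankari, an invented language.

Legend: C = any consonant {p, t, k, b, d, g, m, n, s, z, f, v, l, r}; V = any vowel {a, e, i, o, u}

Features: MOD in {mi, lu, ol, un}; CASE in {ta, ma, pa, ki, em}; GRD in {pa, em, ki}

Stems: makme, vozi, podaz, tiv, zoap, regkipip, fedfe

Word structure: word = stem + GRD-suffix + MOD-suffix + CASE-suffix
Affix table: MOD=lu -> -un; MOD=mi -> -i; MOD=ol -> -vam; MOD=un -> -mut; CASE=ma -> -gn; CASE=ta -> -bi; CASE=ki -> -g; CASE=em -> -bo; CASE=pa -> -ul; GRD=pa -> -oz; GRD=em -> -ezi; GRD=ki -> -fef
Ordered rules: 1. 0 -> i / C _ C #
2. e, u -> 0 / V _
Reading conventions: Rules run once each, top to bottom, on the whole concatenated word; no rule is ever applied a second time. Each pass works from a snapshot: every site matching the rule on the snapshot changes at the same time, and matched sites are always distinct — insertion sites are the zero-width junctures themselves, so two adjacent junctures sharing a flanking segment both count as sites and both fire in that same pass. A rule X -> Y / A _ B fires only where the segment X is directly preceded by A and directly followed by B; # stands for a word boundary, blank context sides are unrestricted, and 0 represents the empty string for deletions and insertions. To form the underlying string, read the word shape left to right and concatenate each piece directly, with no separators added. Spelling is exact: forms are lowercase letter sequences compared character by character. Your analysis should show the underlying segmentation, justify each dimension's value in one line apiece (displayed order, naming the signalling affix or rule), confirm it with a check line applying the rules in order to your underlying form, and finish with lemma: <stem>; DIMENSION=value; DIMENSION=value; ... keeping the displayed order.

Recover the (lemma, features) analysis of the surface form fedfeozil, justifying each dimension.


underlying: fedfe-oz-i-ul
MOD=mi - signalled by the affix -i
CASE=pa - signalled by the affix -ul
GRD=pa - signalled by the affix -oz
check: fedfeoziul -> fedfeoziul -> fedfeozil
lemma: fedfe; MOD=mi; CASE=pa; GRD=pa


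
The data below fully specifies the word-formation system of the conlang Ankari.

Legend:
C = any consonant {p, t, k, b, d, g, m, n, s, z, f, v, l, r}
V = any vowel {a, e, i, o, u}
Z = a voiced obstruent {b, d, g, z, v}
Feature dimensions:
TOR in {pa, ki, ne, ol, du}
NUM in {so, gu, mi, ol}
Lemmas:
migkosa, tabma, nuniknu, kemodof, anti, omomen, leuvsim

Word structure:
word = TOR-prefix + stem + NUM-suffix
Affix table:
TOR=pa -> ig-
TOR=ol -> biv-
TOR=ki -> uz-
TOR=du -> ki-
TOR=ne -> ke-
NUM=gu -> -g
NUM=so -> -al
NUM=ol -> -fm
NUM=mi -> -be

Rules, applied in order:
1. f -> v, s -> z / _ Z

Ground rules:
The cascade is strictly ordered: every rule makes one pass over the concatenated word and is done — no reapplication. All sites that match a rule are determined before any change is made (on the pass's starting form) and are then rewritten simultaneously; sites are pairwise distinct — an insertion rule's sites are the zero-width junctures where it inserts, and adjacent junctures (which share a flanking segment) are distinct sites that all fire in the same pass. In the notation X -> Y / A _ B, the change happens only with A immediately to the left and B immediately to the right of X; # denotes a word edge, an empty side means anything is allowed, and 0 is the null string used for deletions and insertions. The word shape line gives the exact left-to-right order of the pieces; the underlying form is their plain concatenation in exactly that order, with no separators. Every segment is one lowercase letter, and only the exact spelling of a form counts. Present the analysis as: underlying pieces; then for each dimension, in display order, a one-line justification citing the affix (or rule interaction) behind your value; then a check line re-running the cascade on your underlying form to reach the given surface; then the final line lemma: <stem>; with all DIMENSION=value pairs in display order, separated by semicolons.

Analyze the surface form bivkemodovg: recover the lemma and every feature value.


underlying: biv-kemodof-g
TOR=ol - signalled by the affix biv-
NUM=gu - signalled by the affix -g
check: bivkemodofg -> bivkemodovg
lemma: kemodof; TOR=ol; NUM=gu


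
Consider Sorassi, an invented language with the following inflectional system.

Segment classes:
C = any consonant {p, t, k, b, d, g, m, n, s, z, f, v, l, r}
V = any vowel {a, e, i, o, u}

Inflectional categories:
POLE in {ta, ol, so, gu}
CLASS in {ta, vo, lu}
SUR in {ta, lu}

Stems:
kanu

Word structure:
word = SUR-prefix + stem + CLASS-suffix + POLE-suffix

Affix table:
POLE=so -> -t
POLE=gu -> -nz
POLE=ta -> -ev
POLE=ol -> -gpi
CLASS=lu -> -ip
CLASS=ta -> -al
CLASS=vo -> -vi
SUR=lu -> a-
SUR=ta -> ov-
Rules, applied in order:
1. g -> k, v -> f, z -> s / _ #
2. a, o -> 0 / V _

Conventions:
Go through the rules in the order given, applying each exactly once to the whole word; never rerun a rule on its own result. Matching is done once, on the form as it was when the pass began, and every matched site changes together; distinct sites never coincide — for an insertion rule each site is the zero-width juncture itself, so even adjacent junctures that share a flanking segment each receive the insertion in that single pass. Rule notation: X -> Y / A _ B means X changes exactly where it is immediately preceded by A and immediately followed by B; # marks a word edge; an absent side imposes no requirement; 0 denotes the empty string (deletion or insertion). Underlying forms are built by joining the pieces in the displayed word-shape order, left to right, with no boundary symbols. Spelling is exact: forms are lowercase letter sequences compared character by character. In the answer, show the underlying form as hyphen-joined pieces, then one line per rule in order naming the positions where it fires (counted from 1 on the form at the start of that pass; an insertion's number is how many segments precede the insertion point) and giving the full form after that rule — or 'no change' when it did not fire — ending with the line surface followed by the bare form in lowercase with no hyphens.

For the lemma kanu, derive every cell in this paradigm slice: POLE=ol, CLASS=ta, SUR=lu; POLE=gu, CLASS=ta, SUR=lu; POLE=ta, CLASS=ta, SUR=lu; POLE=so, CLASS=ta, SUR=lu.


cell POLE=ol, CLASS=ta, SUR=lu:
underlying: a-kanu-al-gpi
1. g -> k, v -> f, z -> s / _ #: no change
2. a, o -> 0 / V _: fires at position(s) 6: akanulgpi
surface: akanulgpi

cell POLE=gu, CLASS=ta, SUR=lu:
underlying: a-kanu-al-nz
1. g -> k, v -> f, z -> s / _ #: fires at position(s) 9: akanualns
2. a, o -> 0 / V _: fires at position(s) 6: akanulns
surface: akanulns

cell POLE=ta, CLASS=ta, SUR=lu:
underlying: a-kanu-al-ev
1. g -> k, v -> f, z -> s / _ #: fires at position(s) 9: akanualef
2. a, o -> 0 / V _: fires at position(s) 6: akanulef
surface: akanulef

cell POLE=so, CLASS=ta, SUR=lu:
underlying: a-kanu-al-t
1. g -> k, v -> f, z -> s / _ #: no change
2. a, o -> 0 / V _: fires at position(s) 6: akanult
surface: akanult


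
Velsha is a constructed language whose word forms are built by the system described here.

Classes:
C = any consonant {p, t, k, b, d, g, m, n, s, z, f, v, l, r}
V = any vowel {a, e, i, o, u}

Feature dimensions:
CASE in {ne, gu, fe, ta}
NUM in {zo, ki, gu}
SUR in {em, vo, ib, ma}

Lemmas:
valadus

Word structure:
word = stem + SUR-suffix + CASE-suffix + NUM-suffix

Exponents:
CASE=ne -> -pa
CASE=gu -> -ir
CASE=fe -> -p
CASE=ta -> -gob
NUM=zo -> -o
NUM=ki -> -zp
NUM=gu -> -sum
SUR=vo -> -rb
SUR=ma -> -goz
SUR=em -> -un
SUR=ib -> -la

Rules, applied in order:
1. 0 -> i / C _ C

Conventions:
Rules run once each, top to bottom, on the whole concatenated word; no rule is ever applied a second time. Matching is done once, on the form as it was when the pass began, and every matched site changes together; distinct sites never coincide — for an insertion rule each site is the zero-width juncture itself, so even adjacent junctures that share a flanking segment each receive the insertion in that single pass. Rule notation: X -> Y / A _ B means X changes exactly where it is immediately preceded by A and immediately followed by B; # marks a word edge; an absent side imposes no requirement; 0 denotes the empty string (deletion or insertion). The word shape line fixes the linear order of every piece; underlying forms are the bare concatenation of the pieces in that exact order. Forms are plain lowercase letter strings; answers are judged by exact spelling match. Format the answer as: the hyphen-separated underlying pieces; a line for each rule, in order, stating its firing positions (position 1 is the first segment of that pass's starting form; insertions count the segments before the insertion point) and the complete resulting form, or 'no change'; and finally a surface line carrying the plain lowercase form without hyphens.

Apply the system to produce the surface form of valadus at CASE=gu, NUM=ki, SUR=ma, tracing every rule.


underlying: valadus-goz-ir-zp
1. 0 -> i / C _ C: inserts after position(s) 7, 12, 13: valadusigozirizip
surface: valadusigozirizip


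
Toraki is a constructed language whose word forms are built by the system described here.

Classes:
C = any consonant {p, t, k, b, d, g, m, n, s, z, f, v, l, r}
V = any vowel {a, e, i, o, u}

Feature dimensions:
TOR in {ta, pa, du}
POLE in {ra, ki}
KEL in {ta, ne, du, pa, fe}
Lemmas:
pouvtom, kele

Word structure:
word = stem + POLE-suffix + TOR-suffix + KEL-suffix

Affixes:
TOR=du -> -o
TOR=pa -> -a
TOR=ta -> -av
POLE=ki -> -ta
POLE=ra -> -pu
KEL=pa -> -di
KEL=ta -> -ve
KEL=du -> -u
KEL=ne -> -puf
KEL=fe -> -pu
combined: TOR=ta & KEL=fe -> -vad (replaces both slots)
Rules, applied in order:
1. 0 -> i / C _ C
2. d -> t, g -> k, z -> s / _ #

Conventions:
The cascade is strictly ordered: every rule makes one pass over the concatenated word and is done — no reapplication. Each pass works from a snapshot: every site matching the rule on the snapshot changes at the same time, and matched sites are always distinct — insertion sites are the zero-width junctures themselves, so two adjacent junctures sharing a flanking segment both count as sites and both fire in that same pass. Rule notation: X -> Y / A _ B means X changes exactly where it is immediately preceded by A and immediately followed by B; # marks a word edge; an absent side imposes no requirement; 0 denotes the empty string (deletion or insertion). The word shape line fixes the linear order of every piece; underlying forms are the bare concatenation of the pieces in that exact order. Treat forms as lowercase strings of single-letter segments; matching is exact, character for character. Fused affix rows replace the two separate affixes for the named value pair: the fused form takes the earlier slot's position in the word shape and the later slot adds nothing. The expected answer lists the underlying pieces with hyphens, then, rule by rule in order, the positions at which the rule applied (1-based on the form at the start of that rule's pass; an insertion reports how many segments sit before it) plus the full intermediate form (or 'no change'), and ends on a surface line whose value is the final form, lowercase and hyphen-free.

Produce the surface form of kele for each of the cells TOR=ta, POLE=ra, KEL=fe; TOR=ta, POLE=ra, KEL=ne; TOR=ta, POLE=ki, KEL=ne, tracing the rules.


cell TOR=ta, POLE=ra, KEL=fe:
underlying: kele-pu-vad
1. 0 -> i / C _ C: no change
2. d -> t, g -> k, z -> s / _ #: fires at position(s) 9: kelepuvat
surface: kelepuvat

cell TOR=ta, POLE=ra, KEL=ne:
underlying: kele-pu-av-puf
1. 0 -> i / C _ C: inserts after position(s) 8: kelepuavipuf
2. d -> t, g -> k, z -> s / _ #: no change
surface: kelepuavipuf

cell TOR=ta, POLE=ki, KEL=ne:
underlying: kele-ta-av-puf
1. 0 -> i / C _ C: inserts after position(s) 8: keletaavipuf
2. d -> t, g -> k, z -> s / _ #: no change
surface: keletaavipuf


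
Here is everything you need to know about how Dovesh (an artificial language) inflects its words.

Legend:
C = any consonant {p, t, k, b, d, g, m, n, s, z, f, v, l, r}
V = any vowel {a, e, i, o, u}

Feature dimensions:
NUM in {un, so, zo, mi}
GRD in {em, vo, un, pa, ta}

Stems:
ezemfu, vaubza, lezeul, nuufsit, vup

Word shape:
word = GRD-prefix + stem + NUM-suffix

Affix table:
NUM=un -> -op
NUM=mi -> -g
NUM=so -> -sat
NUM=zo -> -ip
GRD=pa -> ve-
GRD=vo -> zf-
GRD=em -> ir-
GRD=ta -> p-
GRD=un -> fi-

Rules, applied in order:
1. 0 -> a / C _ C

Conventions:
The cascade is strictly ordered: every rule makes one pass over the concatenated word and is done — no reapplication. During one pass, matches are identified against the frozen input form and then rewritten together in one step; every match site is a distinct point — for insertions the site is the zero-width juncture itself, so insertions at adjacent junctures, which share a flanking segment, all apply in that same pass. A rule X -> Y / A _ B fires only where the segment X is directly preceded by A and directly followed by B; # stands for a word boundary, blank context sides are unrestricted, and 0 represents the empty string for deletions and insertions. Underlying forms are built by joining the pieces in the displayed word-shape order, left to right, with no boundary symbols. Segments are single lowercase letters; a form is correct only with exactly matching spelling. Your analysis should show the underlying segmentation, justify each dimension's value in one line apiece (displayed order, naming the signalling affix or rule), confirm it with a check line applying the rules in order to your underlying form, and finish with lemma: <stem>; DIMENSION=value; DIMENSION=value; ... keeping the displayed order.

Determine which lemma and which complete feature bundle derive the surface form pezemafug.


underlying: p-ezemfu-g
NUM=mi - signalled by the affix -g
GRD=ta - signalled by the affix p-
check: pezemfug -> pezemafug
lemma: ezemfu; NUM=mi; GRD=ta


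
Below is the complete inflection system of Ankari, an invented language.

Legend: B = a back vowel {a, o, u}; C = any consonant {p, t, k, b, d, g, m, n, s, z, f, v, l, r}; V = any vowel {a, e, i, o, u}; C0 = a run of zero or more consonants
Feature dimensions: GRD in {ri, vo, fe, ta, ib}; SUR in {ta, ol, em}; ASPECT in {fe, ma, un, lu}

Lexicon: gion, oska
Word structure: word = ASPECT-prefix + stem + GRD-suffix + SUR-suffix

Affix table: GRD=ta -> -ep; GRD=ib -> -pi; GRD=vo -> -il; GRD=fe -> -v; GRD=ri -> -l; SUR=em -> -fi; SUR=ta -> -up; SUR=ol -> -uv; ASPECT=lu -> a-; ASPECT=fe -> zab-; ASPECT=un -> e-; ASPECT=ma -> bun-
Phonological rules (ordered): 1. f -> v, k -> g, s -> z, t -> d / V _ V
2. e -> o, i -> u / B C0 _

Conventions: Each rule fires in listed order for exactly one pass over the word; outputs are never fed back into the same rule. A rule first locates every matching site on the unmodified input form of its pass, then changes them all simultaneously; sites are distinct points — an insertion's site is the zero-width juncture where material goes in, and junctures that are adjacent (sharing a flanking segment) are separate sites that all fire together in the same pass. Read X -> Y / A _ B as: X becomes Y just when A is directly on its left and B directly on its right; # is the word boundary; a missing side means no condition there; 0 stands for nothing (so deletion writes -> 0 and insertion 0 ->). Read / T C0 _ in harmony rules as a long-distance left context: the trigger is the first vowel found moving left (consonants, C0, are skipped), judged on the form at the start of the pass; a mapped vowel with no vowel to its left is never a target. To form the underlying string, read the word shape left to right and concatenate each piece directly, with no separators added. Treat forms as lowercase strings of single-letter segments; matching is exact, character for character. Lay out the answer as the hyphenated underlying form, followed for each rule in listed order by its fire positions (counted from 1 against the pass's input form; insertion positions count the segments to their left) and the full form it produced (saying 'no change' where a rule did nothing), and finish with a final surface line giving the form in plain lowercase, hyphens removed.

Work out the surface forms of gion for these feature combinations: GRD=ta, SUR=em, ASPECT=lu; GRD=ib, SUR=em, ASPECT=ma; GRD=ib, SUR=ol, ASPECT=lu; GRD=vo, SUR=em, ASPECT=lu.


cell GRD=ta, SUR=em, ASPECT=lu:
underlying: a-gion-ep-fi
1. f -> v, k -> g, s -> z, t -> d / V _ V: no change
2. e -> o, i -> u / B C0 _: fires at position(s) 3, 6: aguonopfi
surface: aguonopfi

cell GRD=ib, SUR=em, ASPECT=ma:
underlying: bun-gion-pi-fi
1. f -> v, k -> g, s -> z, t -> d / V _ V: fires at position(s) 10: bungionpivi
2. e -> o, i -> u / B C0 _: fires at position(s) 5, 9: bunguonpuvi
surface: bunguonpuvi

cell GRD=ib, SUR=ol, ASPECT=lu:
underlying: a-gion-pi-uv
1. f -> v, k -> g, s -> z, t -> d / V _ V: no change
2. e -> o, i -> u / B C0 _: fires at position(s) 3, 7: aguonpuuv
surface: aguonpuuv

cell GRD=vo, SUR=em, ASPECT=lu:
underlying: a-gion-il-fi
1. f -> v, k -> g, s -> z, t -> d / V _ V: no change
2. e -> o, i -> u / B C0 _: fires at position(s) 3, 6: aguonulfi
surface: aguonulfi


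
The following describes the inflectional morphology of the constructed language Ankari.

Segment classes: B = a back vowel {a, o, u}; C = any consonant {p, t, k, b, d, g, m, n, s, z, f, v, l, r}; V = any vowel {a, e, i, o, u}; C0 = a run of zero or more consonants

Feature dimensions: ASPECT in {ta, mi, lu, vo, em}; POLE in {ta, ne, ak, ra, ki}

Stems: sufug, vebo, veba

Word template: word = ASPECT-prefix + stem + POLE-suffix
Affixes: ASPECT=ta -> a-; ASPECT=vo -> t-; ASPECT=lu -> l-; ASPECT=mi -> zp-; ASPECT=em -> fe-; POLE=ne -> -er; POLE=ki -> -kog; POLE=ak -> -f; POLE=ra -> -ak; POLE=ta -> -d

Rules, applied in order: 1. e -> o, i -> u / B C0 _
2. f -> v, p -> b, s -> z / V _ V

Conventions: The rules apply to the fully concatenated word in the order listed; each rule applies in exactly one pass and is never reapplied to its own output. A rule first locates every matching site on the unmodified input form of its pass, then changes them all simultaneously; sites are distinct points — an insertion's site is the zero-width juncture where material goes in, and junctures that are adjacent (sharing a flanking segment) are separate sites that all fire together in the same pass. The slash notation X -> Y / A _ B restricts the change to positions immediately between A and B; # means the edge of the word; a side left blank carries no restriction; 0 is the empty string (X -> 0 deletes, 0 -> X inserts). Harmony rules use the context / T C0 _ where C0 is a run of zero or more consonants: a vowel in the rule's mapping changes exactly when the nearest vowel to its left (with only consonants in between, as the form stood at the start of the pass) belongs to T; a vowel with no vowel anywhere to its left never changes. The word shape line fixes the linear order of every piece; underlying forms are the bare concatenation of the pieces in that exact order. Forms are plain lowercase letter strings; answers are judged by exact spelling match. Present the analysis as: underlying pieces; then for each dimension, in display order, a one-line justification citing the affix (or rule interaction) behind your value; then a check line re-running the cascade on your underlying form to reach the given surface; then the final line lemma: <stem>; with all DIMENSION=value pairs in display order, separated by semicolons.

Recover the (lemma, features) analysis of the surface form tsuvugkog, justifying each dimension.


underlying: t-sufug-kog
ASPECT=vo - signalled by the affix t-
POLE=ki - signalled by the affix -kog
check: tsufugkog -> tsufugkog -> tsuvugkog
lemma: sufug; ASPECT=vo; POLE=ki


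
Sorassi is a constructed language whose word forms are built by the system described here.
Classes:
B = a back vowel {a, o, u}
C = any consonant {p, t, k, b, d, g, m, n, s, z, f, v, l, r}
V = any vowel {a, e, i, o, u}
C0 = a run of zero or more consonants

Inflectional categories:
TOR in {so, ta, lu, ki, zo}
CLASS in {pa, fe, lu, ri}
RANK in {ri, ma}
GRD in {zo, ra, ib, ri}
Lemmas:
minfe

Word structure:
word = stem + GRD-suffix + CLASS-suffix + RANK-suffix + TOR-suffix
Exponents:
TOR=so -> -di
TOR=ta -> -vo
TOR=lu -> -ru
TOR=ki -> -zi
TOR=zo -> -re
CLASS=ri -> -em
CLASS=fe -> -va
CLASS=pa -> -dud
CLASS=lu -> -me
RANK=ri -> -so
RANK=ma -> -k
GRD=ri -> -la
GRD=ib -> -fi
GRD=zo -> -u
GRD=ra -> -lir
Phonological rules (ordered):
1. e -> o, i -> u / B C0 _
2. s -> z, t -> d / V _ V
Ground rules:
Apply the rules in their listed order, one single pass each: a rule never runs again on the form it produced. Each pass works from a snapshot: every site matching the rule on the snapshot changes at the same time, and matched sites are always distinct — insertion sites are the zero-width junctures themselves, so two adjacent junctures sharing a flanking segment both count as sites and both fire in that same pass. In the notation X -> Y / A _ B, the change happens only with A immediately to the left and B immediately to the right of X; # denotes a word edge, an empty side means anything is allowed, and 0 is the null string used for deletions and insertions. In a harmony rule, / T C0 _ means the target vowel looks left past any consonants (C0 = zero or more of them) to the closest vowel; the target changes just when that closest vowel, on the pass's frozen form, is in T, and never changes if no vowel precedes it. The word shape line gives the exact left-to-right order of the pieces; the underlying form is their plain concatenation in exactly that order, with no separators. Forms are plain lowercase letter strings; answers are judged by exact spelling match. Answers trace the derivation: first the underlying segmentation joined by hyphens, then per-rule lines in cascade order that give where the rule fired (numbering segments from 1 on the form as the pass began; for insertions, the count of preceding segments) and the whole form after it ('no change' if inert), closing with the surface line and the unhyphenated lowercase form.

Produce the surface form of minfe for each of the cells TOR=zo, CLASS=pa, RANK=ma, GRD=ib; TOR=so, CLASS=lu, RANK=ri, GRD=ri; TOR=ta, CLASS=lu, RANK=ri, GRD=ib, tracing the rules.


cell TOR=zo, CLASS=pa, RANK=ma, GRD=ib:
underlying: minfe-fi-dud-k-re
1. e -> o, i -> u / B C0 _: fires at position(s) 13: minfefidudkro
2. s -> z, t -> d / V _ V: no change
surface: minfefidudkro

cell TOR=so, CLASS=lu, RANK=ri, GRD=ri:
underlying: minfe-la-me-so-di
1. e -> o, i -> u / B C0 _: fires at position(s) 9, 13: minfelamosodu
2. s -> z, t -> d / V _ V: fires at position(s) 10: minfelamozodu
surface: minfelamozodu

cell TOR=ta, CLASS=lu, RANK=ri, GRD=ib:
underlying: minfe-fi-me-so-vo
1. e -> o, i -> u / B C0 _: no change
2. s -> z, t -> d / V _ V: fires at position(s) 10: minfefimezovo
surface: minfefimezovo


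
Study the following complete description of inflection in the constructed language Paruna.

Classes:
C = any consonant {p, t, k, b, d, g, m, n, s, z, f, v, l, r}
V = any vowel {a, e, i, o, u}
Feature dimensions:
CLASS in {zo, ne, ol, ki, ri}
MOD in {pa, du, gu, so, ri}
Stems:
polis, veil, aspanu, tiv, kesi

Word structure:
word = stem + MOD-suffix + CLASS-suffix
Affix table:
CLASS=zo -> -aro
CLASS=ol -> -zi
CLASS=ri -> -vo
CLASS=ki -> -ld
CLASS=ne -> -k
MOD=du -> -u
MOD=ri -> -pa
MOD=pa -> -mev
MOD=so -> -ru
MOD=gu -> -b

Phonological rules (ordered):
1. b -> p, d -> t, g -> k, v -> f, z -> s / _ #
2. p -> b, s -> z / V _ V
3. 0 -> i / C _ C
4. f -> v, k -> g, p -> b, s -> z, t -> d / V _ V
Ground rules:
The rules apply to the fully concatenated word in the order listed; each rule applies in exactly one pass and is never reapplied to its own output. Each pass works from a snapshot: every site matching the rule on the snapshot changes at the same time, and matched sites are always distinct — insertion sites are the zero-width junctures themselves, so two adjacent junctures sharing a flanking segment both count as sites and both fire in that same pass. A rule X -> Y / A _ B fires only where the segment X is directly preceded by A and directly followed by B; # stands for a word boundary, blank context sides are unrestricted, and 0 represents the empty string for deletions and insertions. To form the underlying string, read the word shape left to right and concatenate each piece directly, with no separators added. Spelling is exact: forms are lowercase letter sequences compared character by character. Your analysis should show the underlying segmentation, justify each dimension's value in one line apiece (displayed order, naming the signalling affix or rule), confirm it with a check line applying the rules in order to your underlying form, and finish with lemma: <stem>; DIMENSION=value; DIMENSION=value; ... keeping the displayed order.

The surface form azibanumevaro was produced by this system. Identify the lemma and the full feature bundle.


underlying: aspanu-mev-aro
CLASS=zo - signalled by the affix -aro
MOD=pa - signalled by the affix -mev
check: aspanumevaro -> aspanumevaro -> aspanumevaro -> asipanumevaro -> azibanumevaro
lemma: aspanu; CLASS=zo; MOD=pa
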